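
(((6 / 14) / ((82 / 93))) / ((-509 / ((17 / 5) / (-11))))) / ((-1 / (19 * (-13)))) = 1171521/16069130 = 0.07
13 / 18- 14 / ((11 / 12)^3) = -418153/23958 = -17.45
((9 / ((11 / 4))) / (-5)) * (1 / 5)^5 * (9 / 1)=-324/171875 = 0.00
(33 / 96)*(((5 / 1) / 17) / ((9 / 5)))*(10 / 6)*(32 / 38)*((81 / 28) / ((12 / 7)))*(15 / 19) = 20625/196384 = 0.11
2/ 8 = 1/4 = 0.25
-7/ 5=-1.40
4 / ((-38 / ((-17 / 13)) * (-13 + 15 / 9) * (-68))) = 3/16796 = 0.00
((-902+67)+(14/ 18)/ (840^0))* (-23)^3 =91349836/9 = 10149981.78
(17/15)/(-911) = -17/13665 = 0.00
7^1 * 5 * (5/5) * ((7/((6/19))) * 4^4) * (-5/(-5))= 595840/3 = 198613.33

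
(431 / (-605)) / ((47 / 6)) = -2586/28435 = -0.09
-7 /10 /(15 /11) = -77/150 = -0.51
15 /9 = 5/3 = 1.67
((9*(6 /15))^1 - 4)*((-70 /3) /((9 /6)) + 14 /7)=244/45 = 5.42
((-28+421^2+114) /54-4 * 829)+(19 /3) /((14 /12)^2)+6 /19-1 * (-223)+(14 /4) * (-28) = 546323/5586 = 97.80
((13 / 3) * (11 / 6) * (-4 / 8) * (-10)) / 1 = 715/18 = 39.72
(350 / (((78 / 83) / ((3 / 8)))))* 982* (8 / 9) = 14263550/117 = 121910.68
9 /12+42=171/4 = 42.75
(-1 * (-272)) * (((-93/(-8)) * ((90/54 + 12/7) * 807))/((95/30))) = 362346228/133 = 2724407.73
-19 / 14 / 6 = -19/84 = -0.23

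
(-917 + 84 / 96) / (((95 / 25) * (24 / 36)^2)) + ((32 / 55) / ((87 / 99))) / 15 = -239089169/440800 = -542.40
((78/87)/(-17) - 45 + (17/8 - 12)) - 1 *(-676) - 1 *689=-267907/3944 = -67.93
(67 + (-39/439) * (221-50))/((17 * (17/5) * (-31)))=-113720/3933001 = -0.03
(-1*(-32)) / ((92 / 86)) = 688/23 = 29.91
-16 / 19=-0.84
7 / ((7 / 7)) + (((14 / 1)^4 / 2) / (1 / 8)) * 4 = 614663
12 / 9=4/3 = 1.33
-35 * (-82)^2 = -235340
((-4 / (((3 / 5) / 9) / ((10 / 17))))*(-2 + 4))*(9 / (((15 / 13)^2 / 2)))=-16224/17 = -954.35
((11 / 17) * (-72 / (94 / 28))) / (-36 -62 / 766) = 4246704/11041381 = 0.38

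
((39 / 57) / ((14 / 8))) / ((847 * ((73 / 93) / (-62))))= -0.04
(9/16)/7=9/112 = 0.08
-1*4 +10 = 6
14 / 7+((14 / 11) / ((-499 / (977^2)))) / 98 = -877683/38423 = -22.84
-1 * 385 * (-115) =44275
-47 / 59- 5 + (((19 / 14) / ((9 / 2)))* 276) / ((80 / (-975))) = -1685471/1652 = -1020.26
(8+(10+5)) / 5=23/5 = 4.60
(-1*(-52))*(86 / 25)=4472/25 = 178.88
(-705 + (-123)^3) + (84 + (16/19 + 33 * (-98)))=-35429702/19 = -1864721.16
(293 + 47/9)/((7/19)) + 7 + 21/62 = 3190417/3906 = 816.80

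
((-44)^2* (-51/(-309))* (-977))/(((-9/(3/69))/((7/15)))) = 225085168/319815 = 703.80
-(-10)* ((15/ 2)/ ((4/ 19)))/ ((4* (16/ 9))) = 12825/256 = 50.10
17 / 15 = 1.13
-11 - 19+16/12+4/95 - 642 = -191128/285 = -670.62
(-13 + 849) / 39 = 836/39 = 21.44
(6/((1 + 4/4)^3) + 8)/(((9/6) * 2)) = 35/12 = 2.92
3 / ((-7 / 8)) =-24/7 = -3.43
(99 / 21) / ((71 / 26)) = 858/497 = 1.73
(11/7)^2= 121/49 = 2.47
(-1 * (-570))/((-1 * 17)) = -570/17 = -33.53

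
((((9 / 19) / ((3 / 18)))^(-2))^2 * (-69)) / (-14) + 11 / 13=475456187/515852064 = 0.92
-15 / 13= -1.15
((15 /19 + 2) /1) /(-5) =-53/95 = -0.56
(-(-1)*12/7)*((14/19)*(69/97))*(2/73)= 3312/134539 = 0.02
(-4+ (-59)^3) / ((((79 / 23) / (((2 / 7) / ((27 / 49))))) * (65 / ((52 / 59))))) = -88177768/209745 = -420.40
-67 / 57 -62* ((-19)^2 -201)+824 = -518539/57 = -9097.18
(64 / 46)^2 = 1024/529 = 1.94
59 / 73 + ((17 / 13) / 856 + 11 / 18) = 10388029/7311096 = 1.42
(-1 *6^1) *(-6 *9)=324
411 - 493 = -82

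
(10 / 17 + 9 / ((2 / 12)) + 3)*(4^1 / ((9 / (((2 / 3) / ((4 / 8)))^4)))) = 1002496/12393 = 80.89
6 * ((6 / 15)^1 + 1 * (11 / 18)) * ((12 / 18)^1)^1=182/45 = 4.04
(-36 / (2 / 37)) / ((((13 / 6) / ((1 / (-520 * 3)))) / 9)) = 2997/1690 = 1.77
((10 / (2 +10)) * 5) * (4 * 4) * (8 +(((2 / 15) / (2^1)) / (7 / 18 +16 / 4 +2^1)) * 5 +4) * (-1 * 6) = -110880/23 = -4820.87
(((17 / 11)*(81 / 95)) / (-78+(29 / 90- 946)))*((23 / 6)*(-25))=0.12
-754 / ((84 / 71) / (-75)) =669175/14 = 47798.21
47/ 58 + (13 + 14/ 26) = 10819/754 = 14.35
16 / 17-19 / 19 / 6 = 0.77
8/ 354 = 4/177 = 0.02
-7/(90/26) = -91/45 = -2.02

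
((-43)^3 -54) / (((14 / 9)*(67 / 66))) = -23629617/469 = -50382.98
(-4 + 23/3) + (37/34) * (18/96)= 6317/1632 = 3.87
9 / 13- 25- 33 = -745/13 = -57.31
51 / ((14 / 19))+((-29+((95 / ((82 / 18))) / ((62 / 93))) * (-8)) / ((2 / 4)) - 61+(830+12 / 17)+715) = 9713429/9758 = 995.43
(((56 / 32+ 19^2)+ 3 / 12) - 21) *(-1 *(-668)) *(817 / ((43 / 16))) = 69450624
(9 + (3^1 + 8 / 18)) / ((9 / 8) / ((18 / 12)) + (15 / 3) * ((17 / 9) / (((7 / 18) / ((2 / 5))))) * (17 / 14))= 21952/22131 = 0.99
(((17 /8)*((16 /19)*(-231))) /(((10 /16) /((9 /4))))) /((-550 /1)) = 6426/2375 = 2.71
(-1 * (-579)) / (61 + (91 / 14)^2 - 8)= 772/127 = 6.08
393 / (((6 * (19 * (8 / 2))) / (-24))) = -393/19 = -20.68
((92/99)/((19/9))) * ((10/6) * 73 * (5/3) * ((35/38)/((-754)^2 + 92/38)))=58765/406365597 = 0.00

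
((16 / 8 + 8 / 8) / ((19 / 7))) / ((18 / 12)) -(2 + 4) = -5.26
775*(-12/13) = -9300/13 = -715.38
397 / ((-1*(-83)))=397/83 = 4.78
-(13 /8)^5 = -371293/32768 = -11.33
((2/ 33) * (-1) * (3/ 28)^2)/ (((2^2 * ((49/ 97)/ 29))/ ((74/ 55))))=-312243/23241680 = -0.01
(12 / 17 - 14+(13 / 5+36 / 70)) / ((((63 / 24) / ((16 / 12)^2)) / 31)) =-2670464/12495 = -213.72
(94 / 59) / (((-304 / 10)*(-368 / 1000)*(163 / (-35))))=-1028125/33621032 = -0.03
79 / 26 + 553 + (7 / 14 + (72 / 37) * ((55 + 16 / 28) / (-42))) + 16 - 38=12537853/23569 = 531.96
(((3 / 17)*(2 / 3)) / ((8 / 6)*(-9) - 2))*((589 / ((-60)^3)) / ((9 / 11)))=6479/231336000 = 0.00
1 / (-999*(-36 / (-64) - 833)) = 16/13305681 = 0.00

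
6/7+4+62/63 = 368/63 = 5.84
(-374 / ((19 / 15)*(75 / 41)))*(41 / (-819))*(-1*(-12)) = 2514776/25935 = 96.96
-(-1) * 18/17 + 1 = 2.06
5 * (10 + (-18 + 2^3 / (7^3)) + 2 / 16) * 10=-538625/1372 = -392.58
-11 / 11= -1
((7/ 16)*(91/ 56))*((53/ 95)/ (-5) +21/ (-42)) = -0.43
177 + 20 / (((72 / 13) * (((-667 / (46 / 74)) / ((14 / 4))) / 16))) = 1707469/9657 = 176.81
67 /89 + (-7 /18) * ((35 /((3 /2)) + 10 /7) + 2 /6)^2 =-24641903/100926 = -244.16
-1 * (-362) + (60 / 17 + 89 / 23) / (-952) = 134745091/372232 = 361.99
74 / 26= 37/13 = 2.85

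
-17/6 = -2.83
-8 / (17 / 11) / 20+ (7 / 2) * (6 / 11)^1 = 1543/935 = 1.65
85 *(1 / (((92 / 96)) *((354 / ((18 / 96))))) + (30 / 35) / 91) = 2930715/3457636 = 0.85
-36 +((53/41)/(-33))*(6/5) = -81286/2255 = -36.05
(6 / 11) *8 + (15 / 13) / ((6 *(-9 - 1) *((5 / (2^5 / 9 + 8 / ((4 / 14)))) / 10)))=4054/1287 = 3.15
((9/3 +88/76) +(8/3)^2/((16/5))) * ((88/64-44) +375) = 2900969/1368 = 2120.59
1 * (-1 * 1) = -1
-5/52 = -0.10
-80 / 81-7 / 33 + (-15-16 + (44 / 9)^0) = -31.20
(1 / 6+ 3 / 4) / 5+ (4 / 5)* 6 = 299/60 = 4.98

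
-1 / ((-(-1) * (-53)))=1/53 = 0.02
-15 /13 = -1.15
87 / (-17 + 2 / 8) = -348/67 = -5.19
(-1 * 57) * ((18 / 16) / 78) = -171/208 = -0.82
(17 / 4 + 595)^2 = 5745609/16 = 359100.56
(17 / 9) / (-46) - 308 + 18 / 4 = -62833/207 = -303.54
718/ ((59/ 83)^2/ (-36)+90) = 178066872/22316879 = 7.98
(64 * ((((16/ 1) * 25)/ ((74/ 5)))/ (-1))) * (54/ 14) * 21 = -5184000/37 = -140108.11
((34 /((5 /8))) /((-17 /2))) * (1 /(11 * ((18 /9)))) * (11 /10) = -8/25 = -0.32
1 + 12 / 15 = 1.80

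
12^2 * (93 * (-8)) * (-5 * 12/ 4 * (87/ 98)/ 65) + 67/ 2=28005175/1274 = 21982.08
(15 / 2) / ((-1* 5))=-3/2 = -1.50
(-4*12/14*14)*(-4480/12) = 17920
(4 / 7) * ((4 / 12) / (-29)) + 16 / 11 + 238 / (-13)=-1468262/87087 = -16.86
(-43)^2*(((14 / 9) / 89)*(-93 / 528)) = -401233/70488 = -5.69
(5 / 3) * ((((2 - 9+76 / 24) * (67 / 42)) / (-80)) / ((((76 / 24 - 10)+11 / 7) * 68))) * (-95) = 146395/4328064 = 0.03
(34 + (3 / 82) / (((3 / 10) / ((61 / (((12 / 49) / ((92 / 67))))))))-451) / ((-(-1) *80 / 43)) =-66494383/329640 = -201.72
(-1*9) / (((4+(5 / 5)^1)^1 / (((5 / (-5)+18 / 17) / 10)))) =-9/850 = -0.01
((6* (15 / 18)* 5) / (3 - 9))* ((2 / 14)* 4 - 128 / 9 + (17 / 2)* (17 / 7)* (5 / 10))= 20975/1512 = 13.87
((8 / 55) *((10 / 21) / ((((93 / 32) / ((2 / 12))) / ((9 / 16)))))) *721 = 1648/1023 = 1.61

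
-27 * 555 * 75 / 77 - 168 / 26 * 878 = -20269.01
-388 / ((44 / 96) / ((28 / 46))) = -130368/253 = -515.29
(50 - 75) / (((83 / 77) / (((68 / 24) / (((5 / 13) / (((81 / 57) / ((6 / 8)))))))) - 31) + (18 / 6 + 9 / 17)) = 2552550/2796917 = 0.91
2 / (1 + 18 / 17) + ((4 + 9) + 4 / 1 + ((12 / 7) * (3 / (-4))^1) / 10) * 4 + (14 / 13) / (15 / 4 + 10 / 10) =593772/8645 = 68.68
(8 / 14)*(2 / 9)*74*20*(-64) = -757760/63 = -12027.94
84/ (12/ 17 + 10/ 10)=1428/29 = 49.24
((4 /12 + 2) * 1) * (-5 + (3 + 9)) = 49/3 = 16.33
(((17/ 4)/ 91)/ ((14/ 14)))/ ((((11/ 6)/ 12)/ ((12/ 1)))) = 3.67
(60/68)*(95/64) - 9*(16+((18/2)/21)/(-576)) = -543339/3808 = -142.68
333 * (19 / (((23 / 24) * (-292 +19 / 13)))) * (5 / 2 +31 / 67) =-130614588/1940119 = -67.32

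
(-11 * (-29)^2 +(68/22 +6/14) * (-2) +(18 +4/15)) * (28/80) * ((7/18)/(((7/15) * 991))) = -10671937/3924360 = -2.72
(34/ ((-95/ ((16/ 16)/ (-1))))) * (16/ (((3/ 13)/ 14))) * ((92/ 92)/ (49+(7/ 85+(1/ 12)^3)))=969486336/136976719 = 7.08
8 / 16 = 1/2 = 0.50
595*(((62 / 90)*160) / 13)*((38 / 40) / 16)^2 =1331729/74880 = 17.78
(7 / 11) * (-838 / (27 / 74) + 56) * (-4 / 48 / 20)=1925/324 = 5.94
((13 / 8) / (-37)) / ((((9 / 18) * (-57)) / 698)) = 4537/4218 = 1.08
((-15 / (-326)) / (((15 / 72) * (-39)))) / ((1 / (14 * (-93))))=15624/2119 = 7.37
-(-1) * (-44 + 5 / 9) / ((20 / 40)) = -782/9 = -86.89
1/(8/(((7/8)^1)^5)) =16807/262144 = 0.06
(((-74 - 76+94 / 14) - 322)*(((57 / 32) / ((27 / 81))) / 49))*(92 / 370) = -12809781/1015280 = -12.62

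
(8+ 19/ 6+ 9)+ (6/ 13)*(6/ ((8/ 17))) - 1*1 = 977/39 = 25.05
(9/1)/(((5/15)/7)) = 189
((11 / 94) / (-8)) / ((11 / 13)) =-0.02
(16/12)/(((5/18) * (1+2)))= 8/5 = 1.60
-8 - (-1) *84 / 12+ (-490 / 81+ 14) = 563/81 = 6.95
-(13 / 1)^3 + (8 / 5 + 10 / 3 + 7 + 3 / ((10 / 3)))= -13105/6 = -2184.17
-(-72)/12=6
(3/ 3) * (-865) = -865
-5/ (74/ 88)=-220/37 = -5.95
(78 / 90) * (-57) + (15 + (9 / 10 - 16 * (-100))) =3133/2 = 1566.50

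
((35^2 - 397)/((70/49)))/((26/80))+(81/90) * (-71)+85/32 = 3582053/2080 = 1722.14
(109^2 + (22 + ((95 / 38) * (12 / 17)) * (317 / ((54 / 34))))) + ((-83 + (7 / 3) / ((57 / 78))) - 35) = 2076011/171 = 12140.42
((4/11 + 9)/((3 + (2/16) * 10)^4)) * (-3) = -79104/918731 = -0.09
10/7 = 1.43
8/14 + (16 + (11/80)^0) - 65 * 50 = -22627/7 = -3232.43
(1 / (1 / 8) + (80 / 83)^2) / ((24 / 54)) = 138402/6889 = 20.09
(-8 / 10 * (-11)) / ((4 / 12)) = 132/5 = 26.40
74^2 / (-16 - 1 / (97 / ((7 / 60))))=-31870320/93127 = -342.22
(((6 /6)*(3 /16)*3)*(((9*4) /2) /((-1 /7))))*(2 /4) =-567/16 = -35.44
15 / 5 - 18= -15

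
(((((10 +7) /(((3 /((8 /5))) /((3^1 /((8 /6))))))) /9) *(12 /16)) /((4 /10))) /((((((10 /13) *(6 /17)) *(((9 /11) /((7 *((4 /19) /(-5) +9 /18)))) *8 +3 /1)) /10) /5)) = 41946905/270216 = 155.23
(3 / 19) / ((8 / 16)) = 6/19 = 0.32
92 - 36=56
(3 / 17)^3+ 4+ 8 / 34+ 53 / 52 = 1343809/255476 = 5.26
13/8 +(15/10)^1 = 25/8 = 3.12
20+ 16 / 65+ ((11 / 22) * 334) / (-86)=102321/5590 = 18.30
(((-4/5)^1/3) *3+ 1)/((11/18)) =18/55 = 0.33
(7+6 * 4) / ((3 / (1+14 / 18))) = 496/27 = 18.37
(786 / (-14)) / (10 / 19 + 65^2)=-7467/561995 = -0.01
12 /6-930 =-928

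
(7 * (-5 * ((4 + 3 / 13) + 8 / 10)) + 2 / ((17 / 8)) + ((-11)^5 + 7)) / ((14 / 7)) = -35629429/442 = -80609.57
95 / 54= 1.76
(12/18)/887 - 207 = -207.00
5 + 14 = 19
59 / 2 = 29.50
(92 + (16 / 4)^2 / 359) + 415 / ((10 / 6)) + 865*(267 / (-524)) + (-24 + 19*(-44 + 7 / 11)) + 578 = -764842359/2069276 = -369.62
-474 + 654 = 180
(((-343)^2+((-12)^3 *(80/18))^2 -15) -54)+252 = 59100232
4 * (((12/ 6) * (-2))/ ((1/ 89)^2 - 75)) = 63368/297037 = 0.21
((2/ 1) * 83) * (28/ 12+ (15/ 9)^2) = 848.44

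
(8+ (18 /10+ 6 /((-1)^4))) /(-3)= -79/15 = -5.27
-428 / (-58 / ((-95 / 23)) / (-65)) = 1321450/667 = 1981.18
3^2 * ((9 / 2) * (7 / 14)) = 81/4 = 20.25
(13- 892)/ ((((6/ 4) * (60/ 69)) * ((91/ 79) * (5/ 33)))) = -17568573/4550 = -3861.22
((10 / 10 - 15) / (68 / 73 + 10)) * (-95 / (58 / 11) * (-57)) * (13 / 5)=-198341/58 = -3419.67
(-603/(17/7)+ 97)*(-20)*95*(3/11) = 14660400/187 = 78397.86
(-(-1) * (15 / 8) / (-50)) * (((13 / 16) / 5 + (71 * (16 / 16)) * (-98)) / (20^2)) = 1669881/2560000 = 0.65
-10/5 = -2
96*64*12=73728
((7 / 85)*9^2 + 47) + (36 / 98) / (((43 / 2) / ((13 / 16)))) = 38458481/716380 = 53.68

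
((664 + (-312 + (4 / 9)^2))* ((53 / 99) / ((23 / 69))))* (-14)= -21167776/2673 = -7919.11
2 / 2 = 1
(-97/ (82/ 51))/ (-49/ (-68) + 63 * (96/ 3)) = -168198/5622617 = -0.03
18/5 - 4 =-2/5 = -0.40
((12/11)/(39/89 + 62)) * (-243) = -259524/61127 = -4.25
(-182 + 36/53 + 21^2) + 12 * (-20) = 1043/53 = 19.68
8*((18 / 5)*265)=7632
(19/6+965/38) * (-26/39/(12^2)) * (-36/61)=814/10431 = 0.08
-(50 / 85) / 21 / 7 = -10/2499 = 0.00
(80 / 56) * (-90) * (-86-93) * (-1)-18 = -161226/7 = -23032.29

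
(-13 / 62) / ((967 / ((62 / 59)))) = -13/57053 = 0.00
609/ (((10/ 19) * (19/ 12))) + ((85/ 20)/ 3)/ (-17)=43843/60 = 730.72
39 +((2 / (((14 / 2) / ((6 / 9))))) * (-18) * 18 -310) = -2329/7 = -332.71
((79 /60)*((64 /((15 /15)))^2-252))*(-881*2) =-133769278/15 = -8917951.87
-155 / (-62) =5/2 = 2.50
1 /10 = 0.10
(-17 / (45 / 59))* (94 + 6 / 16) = -151453/72 = -2103.51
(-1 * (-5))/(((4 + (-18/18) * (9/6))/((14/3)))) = 28/3 = 9.33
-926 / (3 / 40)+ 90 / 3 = -12316.67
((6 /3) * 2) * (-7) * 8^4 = -114688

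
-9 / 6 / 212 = -3/424 = -0.01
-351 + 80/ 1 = -271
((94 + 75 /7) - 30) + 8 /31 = 16269/217 = 74.97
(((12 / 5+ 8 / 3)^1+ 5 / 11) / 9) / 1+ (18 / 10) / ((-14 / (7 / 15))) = 0.55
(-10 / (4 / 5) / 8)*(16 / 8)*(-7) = 175/8 = 21.88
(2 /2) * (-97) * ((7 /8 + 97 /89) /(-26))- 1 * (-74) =1505591/18512 = 81.33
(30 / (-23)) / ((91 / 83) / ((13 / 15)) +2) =-0.40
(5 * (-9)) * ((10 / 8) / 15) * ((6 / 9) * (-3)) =15/2 = 7.50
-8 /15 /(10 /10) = -8/15 = -0.53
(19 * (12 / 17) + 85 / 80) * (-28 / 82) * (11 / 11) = -4.94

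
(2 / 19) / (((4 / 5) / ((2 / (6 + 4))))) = 1/38 = 0.03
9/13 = 0.69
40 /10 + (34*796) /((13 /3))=81244/13 = 6249.54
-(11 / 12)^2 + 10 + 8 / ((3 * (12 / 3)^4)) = 9.17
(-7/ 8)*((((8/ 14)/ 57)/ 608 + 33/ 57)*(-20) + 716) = -10680427/17328 = -616.37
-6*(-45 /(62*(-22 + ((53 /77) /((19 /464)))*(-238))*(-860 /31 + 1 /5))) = 5225/132928122 = 0.00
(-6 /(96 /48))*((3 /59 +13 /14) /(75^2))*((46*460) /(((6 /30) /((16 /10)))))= -13694752/154875 = -88.42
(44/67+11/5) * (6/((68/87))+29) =1193379/11390 = 104.77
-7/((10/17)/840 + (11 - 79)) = 9996/97103 = 0.10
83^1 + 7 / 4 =339/4 = 84.75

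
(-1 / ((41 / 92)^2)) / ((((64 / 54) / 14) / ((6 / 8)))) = -299943/6724 = -44.61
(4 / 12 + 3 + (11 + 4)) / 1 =55/3 = 18.33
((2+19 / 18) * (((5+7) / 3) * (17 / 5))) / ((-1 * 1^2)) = -41.56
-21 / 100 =-0.21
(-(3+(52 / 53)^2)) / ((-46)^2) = -11131/5943844 = 0.00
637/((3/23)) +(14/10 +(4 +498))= 80806/15 = 5387.07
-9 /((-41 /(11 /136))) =99/5576 = 0.02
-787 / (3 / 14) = -11018/3 = -3672.67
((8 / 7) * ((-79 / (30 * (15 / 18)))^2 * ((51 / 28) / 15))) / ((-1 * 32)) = -106097/2450000 = -0.04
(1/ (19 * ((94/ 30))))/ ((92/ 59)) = 885/82156 = 0.01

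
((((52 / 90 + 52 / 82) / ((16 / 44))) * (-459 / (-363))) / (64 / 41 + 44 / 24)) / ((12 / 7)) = 66521/91850 = 0.72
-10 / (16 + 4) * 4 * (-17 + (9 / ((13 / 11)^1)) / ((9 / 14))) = 134/13 = 10.31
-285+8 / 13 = -3697/13 = -284.38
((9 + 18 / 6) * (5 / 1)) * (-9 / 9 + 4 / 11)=-420/11 = -38.18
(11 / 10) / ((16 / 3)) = 33/160 = 0.21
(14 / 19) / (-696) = -7/6612 = 0.00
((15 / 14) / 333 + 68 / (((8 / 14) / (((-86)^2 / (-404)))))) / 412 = -341927669/64665048 = -5.29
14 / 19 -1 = -5/19 = -0.26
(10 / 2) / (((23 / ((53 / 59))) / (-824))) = -218360/1357 = -160.91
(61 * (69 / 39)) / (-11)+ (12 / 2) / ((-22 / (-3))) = -1286/143 = -8.99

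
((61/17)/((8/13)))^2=628849/18496 = 34.00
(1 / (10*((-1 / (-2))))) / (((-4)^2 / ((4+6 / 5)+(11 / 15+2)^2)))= 2851/18000 = 0.16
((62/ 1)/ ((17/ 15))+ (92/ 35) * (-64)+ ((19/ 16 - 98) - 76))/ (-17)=2725911/161840 = 16.84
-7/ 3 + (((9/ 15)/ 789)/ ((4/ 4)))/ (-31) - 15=-2119783/122295 = -17.33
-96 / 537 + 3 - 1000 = -178495/179 = -997.18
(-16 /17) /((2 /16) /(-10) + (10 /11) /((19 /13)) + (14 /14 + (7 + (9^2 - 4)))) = -0.01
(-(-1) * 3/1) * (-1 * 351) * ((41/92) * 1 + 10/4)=-285363/92 = -3101.77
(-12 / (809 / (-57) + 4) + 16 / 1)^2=295.06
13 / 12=1.08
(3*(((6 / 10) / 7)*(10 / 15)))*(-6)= -36/35 = -1.03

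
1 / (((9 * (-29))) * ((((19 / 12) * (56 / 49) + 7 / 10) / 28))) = -1960/45849 = -0.04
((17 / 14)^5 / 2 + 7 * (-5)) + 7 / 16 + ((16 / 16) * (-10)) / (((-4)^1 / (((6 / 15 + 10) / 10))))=-164802711/5378240 = -30.64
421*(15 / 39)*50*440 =46310000/13 = 3562307.69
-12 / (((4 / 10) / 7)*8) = -105/4 = -26.25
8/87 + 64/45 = 1976/1305 = 1.51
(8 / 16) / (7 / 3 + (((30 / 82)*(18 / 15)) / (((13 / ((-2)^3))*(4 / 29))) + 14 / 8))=3198/13589 = 0.24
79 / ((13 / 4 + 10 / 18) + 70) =2844/2657 = 1.07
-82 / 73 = -1.12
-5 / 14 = -0.36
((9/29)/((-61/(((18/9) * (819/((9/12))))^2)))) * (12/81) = -6359808/1769 = -3595.14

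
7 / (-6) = -7/6 = -1.17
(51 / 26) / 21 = 0.09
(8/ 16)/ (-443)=-1/886 = 0.00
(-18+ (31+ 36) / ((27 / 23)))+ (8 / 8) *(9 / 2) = 2353/54 = 43.57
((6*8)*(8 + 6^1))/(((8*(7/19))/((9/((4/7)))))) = 3591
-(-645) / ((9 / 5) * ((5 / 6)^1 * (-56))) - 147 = -4331/28 = -154.68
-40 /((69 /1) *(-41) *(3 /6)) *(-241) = -6.82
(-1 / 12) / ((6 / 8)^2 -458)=4/21957 = 0.00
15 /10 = 3/2 = 1.50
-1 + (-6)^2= 35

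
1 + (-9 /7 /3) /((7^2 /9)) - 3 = -713/343 = -2.08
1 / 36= 0.03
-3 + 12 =9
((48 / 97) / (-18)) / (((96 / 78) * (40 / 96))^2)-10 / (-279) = -92953/1353150 = -0.07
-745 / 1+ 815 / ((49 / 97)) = 42550/49 = 868.37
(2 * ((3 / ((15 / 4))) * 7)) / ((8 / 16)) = 112/5 = 22.40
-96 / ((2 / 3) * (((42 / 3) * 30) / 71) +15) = -6816/1345 = -5.07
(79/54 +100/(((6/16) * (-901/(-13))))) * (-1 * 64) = -8268128/24327 = -339.87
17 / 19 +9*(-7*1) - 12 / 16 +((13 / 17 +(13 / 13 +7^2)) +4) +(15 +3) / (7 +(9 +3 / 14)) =-2047247/293284 = -6.98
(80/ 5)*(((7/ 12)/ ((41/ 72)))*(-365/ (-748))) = 61320/7667 = 8.00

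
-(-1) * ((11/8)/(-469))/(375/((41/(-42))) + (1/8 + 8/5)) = 2255/294143199 = 0.00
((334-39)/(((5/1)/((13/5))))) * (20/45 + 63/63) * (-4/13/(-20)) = 767/225 = 3.41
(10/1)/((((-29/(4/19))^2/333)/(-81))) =-4315680/303601 = -14.21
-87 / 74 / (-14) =87/1036 = 0.08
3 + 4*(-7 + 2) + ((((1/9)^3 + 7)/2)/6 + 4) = -27155/2187 = -12.42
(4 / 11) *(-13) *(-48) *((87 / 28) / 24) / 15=754/385 = 1.96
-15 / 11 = -1.36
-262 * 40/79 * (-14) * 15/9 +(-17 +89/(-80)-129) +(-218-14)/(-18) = 2961.14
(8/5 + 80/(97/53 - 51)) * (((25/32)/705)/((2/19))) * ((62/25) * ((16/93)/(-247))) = 88/179129925 = 0.00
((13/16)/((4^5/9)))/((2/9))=0.03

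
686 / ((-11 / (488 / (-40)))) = 41846/55 = 760.84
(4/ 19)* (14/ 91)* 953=7624/247 = 30.87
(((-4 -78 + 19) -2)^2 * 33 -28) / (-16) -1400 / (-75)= -417295/48 = -8693.65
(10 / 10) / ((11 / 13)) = 13/11 = 1.18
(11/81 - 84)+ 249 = 13376/81 = 165.14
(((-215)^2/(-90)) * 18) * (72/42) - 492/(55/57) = -6298008/385 = -16358.46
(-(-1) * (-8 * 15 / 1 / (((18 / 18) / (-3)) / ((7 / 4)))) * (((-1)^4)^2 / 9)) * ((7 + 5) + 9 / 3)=1050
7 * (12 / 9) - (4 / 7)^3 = 9412/1029 = 9.15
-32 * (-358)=11456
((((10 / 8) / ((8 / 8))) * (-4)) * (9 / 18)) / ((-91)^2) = -5/16562 = 0.00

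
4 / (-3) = -4/3 = -1.33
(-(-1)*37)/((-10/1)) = -37/10 = -3.70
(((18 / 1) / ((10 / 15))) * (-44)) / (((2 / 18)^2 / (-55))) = 5292540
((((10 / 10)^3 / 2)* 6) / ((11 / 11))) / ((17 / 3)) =9/17 = 0.53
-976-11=-987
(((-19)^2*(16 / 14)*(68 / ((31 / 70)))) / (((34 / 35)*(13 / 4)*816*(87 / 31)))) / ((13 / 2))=1.35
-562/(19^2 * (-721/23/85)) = 1098710/260281 = 4.22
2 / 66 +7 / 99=10/99 = 0.10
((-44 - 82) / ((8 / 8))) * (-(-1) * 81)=-10206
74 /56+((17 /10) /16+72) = 82239/1120 = 73.43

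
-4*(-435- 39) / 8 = 237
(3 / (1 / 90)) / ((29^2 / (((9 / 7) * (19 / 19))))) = 2430/5887 = 0.41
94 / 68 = 47/34 = 1.38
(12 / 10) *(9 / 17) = 54/85 = 0.64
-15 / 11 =-1.36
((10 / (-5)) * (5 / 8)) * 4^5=-1280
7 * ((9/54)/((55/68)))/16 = 0.09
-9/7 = -1.29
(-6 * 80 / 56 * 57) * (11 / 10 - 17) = 54378/7 = 7768.29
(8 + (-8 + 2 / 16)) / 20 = 1/160 = 0.01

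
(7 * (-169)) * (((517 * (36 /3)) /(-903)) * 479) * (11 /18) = 920736674/387 = 2379164.53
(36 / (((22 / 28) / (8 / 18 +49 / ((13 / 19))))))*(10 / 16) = 295085/143 = 2063.53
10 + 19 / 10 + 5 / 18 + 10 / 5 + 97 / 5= 1511/45 = 33.58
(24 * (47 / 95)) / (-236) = -282/5605 = -0.05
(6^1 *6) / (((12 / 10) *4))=15/2 = 7.50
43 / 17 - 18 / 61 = 2317/1037 = 2.23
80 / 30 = 8/3 = 2.67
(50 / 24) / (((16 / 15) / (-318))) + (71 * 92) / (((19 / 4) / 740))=618333415/608 = 1016995.75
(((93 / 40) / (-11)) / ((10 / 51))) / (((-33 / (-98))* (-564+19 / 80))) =0.01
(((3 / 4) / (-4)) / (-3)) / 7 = 0.01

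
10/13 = 0.77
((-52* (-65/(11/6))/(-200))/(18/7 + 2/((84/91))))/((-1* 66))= 3549/120395 = 0.03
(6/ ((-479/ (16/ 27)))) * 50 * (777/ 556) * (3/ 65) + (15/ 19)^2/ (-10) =-53909725/624929266 = -0.09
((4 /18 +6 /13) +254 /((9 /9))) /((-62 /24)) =-119192/1209 = -98.59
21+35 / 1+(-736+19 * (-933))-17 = -18424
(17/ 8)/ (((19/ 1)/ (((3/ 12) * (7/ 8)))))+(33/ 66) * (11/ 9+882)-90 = 15393199/43776 = 351.64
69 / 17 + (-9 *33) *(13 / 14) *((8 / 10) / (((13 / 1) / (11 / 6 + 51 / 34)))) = -6249/119 = -52.51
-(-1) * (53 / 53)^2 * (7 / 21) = 1/3 = 0.33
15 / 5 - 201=-198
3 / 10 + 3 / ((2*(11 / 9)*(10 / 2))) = 6/11 = 0.55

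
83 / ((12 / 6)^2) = 83/4 = 20.75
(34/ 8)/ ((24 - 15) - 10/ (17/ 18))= -289/108 = -2.68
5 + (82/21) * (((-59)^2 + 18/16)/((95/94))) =53700389/3990 = 13458.74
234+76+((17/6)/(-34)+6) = 3791/12 = 315.92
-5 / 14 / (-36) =5/504 = 0.01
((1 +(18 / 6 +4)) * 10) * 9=720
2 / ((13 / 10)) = 20/13 = 1.54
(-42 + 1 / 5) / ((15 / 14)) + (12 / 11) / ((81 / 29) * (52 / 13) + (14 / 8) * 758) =-499419722/12801525 = -39.01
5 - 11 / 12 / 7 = 409/84 = 4.87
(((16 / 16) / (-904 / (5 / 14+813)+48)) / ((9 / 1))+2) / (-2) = -9621947/9610560 = -1.00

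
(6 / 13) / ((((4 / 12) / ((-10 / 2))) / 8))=-720/13 = -55.38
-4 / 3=-1.33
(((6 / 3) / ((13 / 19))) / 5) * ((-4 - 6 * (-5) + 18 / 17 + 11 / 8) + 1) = 76057/4420 = 17.21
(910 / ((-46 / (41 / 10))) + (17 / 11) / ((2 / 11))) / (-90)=167/207 = 0.81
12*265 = 3180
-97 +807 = 710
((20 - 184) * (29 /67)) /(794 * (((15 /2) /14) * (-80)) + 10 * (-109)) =16646/8235305 = 0.00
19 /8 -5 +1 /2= -17/8 = -2.12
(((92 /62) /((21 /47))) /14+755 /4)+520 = 12923419/18228 = 708.99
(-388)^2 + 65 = 150609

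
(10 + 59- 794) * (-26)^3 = 12742600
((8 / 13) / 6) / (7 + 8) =4/585 = 0.01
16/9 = 1.78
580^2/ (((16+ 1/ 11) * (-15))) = -740080/531 = -1393.75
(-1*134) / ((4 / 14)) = -469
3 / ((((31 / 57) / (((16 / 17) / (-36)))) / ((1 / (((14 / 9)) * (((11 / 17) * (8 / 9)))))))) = -1539/9548 = -0.16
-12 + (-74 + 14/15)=-1276/15 = -85.07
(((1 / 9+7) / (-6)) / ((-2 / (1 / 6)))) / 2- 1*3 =-239/81 = -2.95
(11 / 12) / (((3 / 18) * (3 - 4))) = -11/2 = -5.50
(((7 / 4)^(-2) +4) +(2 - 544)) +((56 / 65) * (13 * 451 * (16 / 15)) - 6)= 17802704/3675 = 4844.27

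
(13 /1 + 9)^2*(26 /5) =12584/5 = 2516.80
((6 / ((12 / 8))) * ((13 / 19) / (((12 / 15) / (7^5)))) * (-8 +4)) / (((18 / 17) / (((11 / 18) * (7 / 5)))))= -286004719/1539 = -185838.02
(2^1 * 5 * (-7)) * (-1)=70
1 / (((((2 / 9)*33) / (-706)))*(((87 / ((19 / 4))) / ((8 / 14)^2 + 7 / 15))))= -355471/85260 = -4.17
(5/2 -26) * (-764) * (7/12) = 62839/6 = 10473.17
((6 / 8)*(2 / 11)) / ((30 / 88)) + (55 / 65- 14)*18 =-15364/65 = -236.37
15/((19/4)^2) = 240/361 = 0.66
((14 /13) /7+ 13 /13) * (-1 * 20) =-300/13 = -23.08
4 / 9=0.44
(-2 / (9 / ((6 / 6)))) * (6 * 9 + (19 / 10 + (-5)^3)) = 15.36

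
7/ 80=0.09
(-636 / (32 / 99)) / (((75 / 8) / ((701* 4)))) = -14712588/25 = -588503.52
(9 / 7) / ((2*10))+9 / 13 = 0.76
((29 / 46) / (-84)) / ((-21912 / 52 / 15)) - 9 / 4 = -15873359/7055664 = -2.25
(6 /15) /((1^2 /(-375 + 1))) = -748/5 = -149.60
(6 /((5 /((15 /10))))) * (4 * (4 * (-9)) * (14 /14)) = -259.20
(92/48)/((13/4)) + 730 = 28493/39 = 730.59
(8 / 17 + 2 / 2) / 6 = 25/102 = 0.25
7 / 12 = 0.58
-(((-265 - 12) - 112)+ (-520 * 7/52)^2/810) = 31019/81 = 382.95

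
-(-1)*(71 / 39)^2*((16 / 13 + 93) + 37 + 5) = 8927611/19773 = 451.51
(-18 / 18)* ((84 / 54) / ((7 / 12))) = -8/3 = -2.67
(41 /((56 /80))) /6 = 205/21 = 9.76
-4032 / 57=-70.74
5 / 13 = 0.38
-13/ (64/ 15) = -195/64 = -3.05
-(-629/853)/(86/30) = 9435/36679 = 0.26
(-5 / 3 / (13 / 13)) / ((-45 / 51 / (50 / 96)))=425/432 = 0.98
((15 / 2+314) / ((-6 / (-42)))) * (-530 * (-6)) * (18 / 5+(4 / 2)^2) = 54390084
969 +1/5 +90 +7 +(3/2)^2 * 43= 1162.95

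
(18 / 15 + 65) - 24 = 211/5 = 42.20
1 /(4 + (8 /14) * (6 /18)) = 21/88 = 0.24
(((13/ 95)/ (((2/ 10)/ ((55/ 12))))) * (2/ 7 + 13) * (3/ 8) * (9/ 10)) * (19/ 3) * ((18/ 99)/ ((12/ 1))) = 1209/896 = 1.35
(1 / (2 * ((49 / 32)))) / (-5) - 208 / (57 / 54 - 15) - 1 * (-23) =2327649/61495 = 37.85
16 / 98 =8/49 = 0.16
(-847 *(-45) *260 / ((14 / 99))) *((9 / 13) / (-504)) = -2695275/28 = -96259.82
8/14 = 4/7 = 0.57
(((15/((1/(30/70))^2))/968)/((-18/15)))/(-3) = 75/94864 = 0.00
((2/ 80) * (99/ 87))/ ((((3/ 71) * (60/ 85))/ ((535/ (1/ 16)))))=1420639/174 = 8164.59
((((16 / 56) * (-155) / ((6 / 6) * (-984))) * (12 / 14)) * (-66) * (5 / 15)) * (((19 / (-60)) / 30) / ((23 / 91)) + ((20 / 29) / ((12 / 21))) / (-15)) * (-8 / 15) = -7148383/129214575 = -0.06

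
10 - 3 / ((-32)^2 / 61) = 10057/1024 = 9.82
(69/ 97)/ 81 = 23/2619 = 0.01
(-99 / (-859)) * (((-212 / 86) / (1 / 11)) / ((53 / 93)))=-202554/36937 = -5.48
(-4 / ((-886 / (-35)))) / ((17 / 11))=-0.10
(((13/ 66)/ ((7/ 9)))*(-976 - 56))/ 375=-6708/9625 = -0.70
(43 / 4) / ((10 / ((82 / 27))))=1763/540 = 3.26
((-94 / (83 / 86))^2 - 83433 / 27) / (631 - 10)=396569525/38502621 = 10.30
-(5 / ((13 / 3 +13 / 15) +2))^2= -625/1296 = -0.48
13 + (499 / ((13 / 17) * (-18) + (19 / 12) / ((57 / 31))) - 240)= -2098007/7897 = -265.67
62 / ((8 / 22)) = 341/2 = 170.50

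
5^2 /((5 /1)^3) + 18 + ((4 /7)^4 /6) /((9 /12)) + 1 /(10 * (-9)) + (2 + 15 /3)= 5448187/216090 = 25.21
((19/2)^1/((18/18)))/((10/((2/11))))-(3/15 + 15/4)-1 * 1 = -1051/220 = -4.78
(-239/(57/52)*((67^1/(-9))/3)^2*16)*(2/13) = -137327488/41553 = -3304.88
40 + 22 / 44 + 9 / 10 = 207/5 = 41.40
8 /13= 0.62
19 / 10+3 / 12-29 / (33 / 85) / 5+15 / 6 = -6791/660 = -10.29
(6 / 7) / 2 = 3/7 = 0.43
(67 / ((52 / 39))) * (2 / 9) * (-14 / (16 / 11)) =-107.48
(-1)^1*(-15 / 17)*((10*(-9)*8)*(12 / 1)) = -7623.53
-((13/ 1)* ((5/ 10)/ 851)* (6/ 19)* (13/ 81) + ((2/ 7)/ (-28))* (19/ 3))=2748337/42783174 = 0.06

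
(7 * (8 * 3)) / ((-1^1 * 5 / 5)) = -168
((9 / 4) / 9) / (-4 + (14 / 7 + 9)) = 1/28 = 0.04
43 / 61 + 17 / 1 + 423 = 26883/61 = 440.70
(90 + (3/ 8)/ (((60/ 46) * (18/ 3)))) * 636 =2290819/40 = 57270.48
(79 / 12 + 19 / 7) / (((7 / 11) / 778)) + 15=3346309/294 = 11382.00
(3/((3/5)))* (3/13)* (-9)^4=98415/13 = 7570.38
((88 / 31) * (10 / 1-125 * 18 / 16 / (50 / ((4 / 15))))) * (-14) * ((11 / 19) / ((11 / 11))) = -125356/589 = -212.83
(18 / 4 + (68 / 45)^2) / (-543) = -27473/2199150 = -0.01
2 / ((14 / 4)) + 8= 60/7 = 8.57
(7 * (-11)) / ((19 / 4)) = -16.21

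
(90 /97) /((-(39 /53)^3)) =-2.33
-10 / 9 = -1.11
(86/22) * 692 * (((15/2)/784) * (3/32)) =334755/137984 = 2.43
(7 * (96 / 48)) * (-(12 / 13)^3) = -24192/2197 = -11.01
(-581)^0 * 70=70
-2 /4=-1/2 = -0.50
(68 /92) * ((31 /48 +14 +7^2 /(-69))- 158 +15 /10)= -2675647/25392 = -105.37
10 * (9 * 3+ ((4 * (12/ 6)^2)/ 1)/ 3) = 970/3 = 323.33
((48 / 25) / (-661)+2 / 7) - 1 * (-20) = 2346214/115675 = 20.28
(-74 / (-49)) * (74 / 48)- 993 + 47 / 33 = -6398453/6468 = -989.25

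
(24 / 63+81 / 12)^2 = 358801/7056 = 50.85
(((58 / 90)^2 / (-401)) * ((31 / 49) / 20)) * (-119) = 443207/113683500 = 0.00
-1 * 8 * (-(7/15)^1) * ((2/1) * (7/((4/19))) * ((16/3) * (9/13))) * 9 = 536256/65 = 8250.09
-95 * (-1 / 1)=95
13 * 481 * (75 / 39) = 12025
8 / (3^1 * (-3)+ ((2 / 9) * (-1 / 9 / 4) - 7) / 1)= -1296/2593 = -0.50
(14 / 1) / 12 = 7/6 = 1.17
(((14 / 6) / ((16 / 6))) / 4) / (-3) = -7/96 = -0.07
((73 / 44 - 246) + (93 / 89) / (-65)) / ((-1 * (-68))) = -3.59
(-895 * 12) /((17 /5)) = -53700/17 = -3158.82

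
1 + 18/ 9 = 3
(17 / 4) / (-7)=-17/28 = -0.61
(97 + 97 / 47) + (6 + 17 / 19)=94621/893 = 105.96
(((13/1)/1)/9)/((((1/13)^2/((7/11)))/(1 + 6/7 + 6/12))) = 2197/6 = 366.17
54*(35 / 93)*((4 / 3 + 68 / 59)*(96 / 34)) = 4435200/31093 = 142.64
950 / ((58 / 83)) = 39425/29 = 1359.48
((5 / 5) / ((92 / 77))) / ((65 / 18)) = 693/2990 = 0.23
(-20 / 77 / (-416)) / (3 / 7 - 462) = -5/3696264 = 0.00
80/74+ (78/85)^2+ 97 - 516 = -111495067/267325 = -417.08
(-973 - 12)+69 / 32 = -31451/32 = -982.84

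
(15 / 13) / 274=15/3562 = 0.00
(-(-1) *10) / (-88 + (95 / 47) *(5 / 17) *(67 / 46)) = -367540/3202527 = -0.11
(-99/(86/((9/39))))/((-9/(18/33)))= 0.02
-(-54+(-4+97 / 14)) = 715/14 = 51.07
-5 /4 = -1.25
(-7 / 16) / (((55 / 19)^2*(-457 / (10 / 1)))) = 2527/2211880 = 0.00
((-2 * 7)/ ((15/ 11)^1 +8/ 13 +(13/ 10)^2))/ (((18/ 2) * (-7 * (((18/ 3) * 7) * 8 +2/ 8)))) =22880/127022607 = 0.00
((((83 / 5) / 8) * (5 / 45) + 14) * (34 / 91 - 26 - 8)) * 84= -522546/13 = -40195.85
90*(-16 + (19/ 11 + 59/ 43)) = -549180/473 = -1161.06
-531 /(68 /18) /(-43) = 4779/1462 = 3.27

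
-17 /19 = -0.89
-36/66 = -6/11 = -0.55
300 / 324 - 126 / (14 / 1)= -218/27 = -8.07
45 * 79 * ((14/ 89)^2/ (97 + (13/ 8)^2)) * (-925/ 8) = -736596000/7216031 = -102.08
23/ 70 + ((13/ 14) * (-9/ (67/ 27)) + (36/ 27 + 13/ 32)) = -292577/225120 = -1.30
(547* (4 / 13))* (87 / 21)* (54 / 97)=3426408/8827 = 388.17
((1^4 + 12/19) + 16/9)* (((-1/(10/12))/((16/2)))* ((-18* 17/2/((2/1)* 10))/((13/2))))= 0.60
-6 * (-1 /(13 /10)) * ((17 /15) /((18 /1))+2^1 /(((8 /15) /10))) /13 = 20284/1521 = 13.34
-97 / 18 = -5.39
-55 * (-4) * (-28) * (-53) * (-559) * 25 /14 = -325897000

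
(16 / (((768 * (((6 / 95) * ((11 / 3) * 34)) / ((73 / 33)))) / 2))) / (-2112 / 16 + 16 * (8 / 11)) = -6935/71305344 = 0.00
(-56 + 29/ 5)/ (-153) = 251/765 = 0.33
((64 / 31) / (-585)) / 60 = -16/272025 = 0.00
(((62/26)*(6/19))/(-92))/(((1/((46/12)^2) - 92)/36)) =19251/6006052 = 0.00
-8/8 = -1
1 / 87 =0.01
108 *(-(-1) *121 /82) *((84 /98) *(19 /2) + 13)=3369.45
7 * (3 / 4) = 21/4 = 5.25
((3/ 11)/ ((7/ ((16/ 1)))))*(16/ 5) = 768/385 = 1.99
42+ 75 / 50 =87/2 = 43.50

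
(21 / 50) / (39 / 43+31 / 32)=14448/64525 = 0.22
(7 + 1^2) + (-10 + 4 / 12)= -5/3 = -1.67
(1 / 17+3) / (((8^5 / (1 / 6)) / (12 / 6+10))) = 13/69632 = 0.00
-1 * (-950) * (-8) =-7600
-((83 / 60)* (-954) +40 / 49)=646253/490 = 1318.88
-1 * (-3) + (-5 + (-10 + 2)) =-10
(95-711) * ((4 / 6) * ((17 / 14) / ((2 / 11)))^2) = -384659/21 = -18317.10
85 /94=0.90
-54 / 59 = -0.92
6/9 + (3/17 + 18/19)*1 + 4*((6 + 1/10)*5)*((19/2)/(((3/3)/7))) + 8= 7870984/969 = 8122.79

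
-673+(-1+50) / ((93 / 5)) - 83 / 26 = -1628663/2418 = -673.56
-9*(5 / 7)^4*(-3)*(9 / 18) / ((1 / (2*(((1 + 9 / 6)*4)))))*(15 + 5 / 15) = 2587500/2401 = 1077.68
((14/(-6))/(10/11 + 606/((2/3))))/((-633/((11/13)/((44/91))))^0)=-77/30027 = 0.00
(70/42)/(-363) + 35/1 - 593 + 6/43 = -26123147/46827 = -557.87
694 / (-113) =-694/113 = -6.14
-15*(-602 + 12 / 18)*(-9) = -81180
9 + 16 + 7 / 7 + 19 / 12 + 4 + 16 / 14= 2749/84 = 32.73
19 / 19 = 1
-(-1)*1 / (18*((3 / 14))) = 7/27 = 0.26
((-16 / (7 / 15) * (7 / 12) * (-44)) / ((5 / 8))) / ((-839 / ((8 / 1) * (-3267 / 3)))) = 14620.38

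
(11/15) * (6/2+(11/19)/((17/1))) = 2156/969 = 2.22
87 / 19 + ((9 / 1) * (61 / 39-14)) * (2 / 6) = -8084/247 = -32.73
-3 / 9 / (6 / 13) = -13/18 = -0.72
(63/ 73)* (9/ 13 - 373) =-304920/949 = -321.31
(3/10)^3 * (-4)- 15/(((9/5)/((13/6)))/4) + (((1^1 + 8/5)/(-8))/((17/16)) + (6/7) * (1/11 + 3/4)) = -71.92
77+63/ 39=1022/13 = 78.62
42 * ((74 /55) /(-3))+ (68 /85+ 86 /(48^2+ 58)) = -1169187/64955 = -18.00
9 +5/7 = 68/7 = 9.71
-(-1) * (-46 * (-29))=1334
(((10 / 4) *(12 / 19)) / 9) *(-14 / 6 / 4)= -35/342 = -0.10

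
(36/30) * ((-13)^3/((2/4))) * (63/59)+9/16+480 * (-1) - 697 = -32127697/4720 = -6806.72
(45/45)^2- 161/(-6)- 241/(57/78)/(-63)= 33.07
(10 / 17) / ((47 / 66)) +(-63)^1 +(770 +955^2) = 912732.83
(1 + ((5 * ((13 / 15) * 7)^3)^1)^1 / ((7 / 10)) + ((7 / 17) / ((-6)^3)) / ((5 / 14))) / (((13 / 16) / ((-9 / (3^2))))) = -6511084/3315 = -1964.13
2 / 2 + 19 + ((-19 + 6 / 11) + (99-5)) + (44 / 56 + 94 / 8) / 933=9153395/95788 = 95.56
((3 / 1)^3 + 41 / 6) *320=32480/3 = 10826.67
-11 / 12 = -0.92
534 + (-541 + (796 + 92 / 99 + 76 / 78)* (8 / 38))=3936437/24453 = 160.98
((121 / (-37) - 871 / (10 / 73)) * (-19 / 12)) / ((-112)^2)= 44721839/55695360 = 0.80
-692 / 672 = -173/168 = -1.03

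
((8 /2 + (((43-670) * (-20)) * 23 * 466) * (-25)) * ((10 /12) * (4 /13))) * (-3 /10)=258468692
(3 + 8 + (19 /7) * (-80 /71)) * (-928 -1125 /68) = -253511863/33796 = -7501.24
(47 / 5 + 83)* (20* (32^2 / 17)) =111314.82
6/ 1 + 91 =97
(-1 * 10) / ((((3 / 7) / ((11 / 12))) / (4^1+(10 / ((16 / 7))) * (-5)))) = 55055/144 = 382.33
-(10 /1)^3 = -1000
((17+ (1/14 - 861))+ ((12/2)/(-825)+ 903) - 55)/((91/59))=923173/350350 = 2.64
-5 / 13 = -0.38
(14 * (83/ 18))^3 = 196122941/729 = 269030.10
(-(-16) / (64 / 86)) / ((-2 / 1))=-43/4 = -10.75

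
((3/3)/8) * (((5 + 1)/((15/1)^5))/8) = 1/8100000 = 0.00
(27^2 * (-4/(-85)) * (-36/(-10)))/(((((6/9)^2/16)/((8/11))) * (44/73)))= 275876928/51425 = 5364.65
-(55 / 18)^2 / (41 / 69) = -69575/4428 = -15.71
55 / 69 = 0.80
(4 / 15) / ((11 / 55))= 4/3 = 1.33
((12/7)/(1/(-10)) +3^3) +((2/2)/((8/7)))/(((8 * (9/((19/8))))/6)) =53923/5376 = 10.03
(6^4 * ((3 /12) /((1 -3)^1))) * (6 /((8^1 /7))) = -1701/2 = -850.50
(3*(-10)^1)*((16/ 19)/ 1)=-25.26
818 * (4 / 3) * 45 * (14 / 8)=85890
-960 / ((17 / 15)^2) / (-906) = 36000/43639 = 0.82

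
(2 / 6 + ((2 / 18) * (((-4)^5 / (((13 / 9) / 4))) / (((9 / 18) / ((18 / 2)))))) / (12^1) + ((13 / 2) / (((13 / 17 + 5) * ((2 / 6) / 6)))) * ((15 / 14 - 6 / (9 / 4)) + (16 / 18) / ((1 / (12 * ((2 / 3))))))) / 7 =-19280663/374556 = -51.48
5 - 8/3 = 7/3 = 2.33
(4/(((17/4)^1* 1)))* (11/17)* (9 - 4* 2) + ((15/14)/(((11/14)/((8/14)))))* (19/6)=68462/22253 = 3.08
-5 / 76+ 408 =31003/76 = 407.93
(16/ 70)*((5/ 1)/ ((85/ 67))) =0.90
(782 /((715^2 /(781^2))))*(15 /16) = 5913093/6760 = 874.72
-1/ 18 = -0.06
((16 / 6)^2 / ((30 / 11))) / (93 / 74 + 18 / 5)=26048/48519 = 0.54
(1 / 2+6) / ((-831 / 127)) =-1651/1662 = -0.99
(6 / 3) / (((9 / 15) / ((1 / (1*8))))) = 5/12 = 0.42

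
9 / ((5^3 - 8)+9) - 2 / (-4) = 4/7 = 0.57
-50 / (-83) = 50/83 = 0.60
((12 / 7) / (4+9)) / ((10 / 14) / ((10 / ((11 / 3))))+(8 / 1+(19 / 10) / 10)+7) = 3600/421837 = 0.01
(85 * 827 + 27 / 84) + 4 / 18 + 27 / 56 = 35429197/504 = 70296.03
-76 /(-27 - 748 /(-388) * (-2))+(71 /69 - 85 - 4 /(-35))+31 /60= -155889735/1927492 = -80.88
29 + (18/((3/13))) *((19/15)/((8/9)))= 2803/20 = 140.15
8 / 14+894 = 6262/7 = 894.57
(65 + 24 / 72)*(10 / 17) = 1960/51 = 38.43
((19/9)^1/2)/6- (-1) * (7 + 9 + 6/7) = 12877/756 = 17.03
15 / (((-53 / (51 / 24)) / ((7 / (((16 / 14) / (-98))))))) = 612255/1696 = 361.00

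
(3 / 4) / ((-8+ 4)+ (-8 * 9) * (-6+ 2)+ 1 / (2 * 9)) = 27/10226 = 0.00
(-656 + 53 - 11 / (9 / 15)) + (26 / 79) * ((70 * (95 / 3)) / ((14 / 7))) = -60806/237 = -256.57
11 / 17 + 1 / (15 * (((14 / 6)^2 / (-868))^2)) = 7060279/4165 = 1695.15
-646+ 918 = 272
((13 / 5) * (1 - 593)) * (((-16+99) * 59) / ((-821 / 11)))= 414560432/4105 = 100989.14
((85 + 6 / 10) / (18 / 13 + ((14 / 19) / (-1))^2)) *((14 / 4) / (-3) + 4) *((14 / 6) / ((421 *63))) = 0.01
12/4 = 3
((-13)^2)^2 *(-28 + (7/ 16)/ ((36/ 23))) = -456033487/576 = -791724.80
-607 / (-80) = 607/80 = 7.59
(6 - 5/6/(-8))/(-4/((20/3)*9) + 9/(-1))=-1465/2176 = -0.67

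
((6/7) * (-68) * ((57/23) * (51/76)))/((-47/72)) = 1123632/7567 = 148.49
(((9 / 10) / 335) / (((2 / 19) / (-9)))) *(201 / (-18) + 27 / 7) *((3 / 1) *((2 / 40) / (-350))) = -472473/656600000 = 0.00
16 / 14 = 1.14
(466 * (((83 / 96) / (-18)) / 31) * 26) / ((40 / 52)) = -3268291/133920 = -24.40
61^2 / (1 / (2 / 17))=7442/17 = 437.76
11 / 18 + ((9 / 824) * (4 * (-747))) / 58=5207/107532 = 0.05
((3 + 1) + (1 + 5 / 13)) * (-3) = -210/13 = -16.15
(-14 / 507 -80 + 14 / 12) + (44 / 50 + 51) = -227989/8450 = -26.98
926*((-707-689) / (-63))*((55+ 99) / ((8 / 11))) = 39104054/9 = 4344894.89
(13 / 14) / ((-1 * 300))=-13/4200 = 0.00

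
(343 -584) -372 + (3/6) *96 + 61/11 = -559.45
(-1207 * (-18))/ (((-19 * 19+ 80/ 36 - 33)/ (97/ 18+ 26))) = -6137595/3526 = -1740.67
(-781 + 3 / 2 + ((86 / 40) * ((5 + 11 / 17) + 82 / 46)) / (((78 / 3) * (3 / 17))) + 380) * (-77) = 218820833/7176 = 30493.43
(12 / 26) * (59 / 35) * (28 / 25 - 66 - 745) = -7167438/11375 = -630.10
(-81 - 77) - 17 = -175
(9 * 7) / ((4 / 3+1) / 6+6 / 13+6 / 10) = 73710/1697 = 43.44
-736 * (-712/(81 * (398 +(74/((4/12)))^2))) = 262016/2012121 = 0.13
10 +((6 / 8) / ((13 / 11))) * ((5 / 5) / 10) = 5233/520 = 10.06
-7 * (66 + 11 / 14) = -935/2 = -467.50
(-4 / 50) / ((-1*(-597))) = -2/14925 = 0.00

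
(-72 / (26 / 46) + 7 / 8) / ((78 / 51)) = -223669/2704 = -82.72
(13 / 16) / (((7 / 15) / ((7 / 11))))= 195/176 = 1.11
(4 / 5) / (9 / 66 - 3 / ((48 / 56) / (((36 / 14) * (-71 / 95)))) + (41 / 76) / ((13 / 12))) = 21736/199989 = 0.11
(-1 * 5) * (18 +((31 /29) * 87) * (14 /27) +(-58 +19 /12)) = -1765/36 = -49.03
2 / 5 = 0.40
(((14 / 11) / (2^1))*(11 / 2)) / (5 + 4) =7/18 = 0.39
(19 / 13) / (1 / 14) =266/13 = 20.46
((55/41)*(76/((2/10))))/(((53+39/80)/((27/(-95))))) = -43200/15949 = -2.71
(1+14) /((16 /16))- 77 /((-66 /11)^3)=15.36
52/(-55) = -52/55 = -0.95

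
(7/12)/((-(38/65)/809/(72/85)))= -683.77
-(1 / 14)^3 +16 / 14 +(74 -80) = -13329/2744 = -4.86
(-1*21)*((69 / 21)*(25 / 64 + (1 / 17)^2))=-502941/18496 = -27.19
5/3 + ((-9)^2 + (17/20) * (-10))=445/6 = 74.17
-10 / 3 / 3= -10/9 = -1.11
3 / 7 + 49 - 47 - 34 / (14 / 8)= -17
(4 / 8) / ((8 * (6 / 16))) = 1/6 = 0.17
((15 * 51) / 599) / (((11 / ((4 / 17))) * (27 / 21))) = 140/6589 = 0.02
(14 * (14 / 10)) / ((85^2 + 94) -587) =49/16830 = 0.00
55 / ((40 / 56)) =77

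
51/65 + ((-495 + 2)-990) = -96344/65 = -1482.22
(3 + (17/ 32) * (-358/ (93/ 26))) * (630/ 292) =-3919335/36208 = -108.25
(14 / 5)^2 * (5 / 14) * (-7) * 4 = -392/5 = -78.40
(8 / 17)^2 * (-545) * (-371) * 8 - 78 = 103501298/289 = 358135.98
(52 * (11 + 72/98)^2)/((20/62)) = 53296750/2401 = 22197.73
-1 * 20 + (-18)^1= -38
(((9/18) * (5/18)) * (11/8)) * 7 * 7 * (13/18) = 35035/5184 = 6.76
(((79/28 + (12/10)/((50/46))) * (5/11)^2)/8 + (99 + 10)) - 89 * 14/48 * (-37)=39530927/36960 = 1069.56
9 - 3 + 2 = 8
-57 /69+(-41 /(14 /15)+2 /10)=-71733/1610 = -44.55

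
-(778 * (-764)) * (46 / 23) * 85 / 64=1578853.75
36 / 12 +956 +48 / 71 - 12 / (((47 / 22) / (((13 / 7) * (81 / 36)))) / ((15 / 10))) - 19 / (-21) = 64847443/70077 = 925.37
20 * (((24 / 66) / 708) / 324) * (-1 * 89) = -445/157707 = 0.00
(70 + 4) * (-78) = -5772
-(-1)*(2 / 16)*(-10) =-5/4 = -1.25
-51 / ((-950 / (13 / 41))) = 663/38950 = 0.02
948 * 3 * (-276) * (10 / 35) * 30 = -6728091.43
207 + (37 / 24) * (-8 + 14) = 865/4 = 216.25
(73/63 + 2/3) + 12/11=2021/693 = 2.92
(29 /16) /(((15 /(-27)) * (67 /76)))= -3.70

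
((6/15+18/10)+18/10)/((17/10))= 40/17 = 2.35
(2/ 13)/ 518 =1/3367 = 0.00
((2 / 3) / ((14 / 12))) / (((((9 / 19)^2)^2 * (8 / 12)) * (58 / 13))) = 1694173/443961 = 3.82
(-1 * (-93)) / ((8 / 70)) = 3255/4 = 813.75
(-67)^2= 4489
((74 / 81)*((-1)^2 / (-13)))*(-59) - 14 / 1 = -10376/1053 = -9.85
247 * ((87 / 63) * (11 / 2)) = 78793/42 = 1876.02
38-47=-9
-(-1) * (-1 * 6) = -6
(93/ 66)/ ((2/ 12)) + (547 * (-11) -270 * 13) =-104704/11 = -9518.55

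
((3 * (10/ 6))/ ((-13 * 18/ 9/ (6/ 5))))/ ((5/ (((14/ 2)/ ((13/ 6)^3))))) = -4536/142805 = -0.03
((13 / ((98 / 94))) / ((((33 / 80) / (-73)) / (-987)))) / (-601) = -167707280/46277 = -3623.99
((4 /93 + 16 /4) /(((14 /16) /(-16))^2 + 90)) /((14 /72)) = 73924608/319990153 = 0.23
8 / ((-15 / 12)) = -32/5 = -6.40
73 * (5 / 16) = 22.81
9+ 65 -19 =55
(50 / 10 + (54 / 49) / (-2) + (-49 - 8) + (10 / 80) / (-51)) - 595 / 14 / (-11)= -10707479/219912 = -48.69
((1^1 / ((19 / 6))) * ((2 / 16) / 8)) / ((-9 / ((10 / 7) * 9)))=-15/2128 = -0.01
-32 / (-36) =8/9 = 0.89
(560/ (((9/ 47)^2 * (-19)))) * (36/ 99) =-4948160/16929 = -292.29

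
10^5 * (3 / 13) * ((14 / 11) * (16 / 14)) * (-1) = -4800000/143 = -33566.43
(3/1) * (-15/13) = -45/13 = -3.46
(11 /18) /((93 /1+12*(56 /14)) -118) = 11/414 = 0.03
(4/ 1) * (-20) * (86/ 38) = -3440/19 = -181.05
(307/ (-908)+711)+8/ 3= 1943107/2724 = 713.33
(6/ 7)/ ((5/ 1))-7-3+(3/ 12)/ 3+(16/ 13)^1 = -46489/5460 = -8.51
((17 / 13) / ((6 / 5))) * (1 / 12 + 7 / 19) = 8755/17784 = 0.49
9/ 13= 0.69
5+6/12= 11/2 = 5.50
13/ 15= 0.87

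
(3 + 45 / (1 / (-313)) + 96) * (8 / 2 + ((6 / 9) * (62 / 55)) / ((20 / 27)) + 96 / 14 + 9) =-80275644/275 = -291911.43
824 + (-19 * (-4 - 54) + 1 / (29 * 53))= 2960263/1537 = 1926.00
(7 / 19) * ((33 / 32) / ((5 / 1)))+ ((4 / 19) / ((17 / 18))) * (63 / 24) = 34167/51680 = 0.66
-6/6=-1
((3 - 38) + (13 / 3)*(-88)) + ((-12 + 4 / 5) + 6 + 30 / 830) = -524764/1245 = -421.50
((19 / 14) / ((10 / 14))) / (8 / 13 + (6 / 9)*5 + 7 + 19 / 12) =1482/9775 = 0.15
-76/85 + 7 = 519/85 = 6.11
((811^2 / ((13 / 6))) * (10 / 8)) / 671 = 9865815/17446 = 565.51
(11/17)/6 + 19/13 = 2081/1326 = 1.57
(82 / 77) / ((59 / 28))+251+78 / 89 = 14577825/57761 = 252.38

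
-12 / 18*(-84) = 56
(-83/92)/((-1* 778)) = 83/71576 = 0.00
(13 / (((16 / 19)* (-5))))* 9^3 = -180063/80 = -2250.79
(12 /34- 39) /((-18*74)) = 73/2516 = 0.03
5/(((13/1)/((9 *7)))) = 24.23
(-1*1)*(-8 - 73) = 81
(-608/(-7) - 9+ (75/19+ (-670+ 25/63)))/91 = -703595/108927 = -6.46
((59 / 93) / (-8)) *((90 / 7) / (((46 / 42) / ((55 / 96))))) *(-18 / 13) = 438075/593216 = 0.74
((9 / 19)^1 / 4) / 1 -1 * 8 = -599/76 = -7.88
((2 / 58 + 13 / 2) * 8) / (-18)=-758/261 = -2.90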